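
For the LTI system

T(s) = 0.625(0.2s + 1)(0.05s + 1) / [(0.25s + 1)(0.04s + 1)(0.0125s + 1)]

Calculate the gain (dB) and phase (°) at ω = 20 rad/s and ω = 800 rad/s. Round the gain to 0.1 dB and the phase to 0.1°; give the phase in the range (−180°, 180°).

ω = 20: -5.3 dB, -10.4°; ω = 800: -24.1 dB, -84.0°

At ω = 20 rad/s:
zero (1 + j20·0.2) = 1 + j4 → |·| ≈ 4.1231, ∠ ≈ 75.96°
zero (1 + j20·0.05) = 1 + j1 → |·| ≈ 1.4142, ∠ ≈ 45.00°
pole (1 + j20·0.25) = 1 + j5 → |·| ≈ 5.099, ∠ ≈ 78.69°
pole (1 + j20·0.04) = 1 + j0.8 → |·| ≈ 1.2806, ∠ ≈ 38.66°
pole (1 + j20·0.0125) = 1 + j0.25 → |·| ≈ 1.0308, ∠ ≈ 14.04°
|T| = 0.625 · 4.1231 · 1.4142 / (5.099 · 1.2806 · 1.0308) ≈ 0.54143
Gain = 20 log₁₀(0.54143) ≈ -5.33 dB
∠T = (75.96° + 45.00°) − (78.69° + 38.66° + 14.04°) = -10.43°

At ω = 800 rad/s:
zero (1 + j800·0.2) = 1 + j160 → |·| ≈ 160, ∠ ≈ 89.64°
zero (1 + j800·0.05) = 1 + j40 → |·| ≈ 40.012, ∠ ≈ 88.57°
pole (1 + j800·0.25) = 1 + j200 → |·| ≈ 200, ∠ ≈ 89.71°
pole (1 + j800·0.04) = 1 + j32 → |·| ≈ 32.016, ∠ ≈ 88.21°
pole (1 + j800·0.0125) = 1 + j10 → |·| ≈ 10.05, ∠ ≈ 84.29°
|T| = 0.625 · 160 · 40.012 / (200 · 32.016 · 10.05) ≈ 0.062177
Gain = 20 log₁₀(0.062177) ≈ -24.13 dB
∠T = (89.64° + 88.57°) − (89.71° + 88.21° + 84.29°) = -84.00°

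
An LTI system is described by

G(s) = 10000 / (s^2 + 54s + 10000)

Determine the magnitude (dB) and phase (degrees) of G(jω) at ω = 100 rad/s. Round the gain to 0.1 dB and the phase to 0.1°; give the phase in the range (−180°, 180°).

At s = jω = j100:
quadratic: (j100)² + 54·j100 + 10000 = 0 + j5400 → |·| ≈ 5400, ∠ ≈ 90.00°
|G| = 10000 / 5400 ≈ 1.8519
Gain = 20 log₁₀(1.8519) ≈ 5.35 dB
∠G = 0.00° − 90.00° = -90.00°

5.4 dB, -90.0°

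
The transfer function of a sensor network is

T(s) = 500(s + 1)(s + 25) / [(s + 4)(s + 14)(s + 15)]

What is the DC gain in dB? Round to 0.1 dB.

23.5 dB

T(0) = 500·1·25 / (4·14·15) ≈ 14.881
20 log₁₀(14.881) ≈ 23.45 dB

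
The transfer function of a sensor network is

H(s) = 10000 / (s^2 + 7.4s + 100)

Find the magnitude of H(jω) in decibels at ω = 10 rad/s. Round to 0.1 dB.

At s = jω = j10:
quadratic: (j10)² + 7.4·j10 + 100 = 0 + j74 → |·| ≈ 74, ∠ ≈ 90.00°
|H| = 10000 / 74 ≈ 135.14
Gain = 20 log₁₀(135.14) ≈ 42.62 dB

42.6 dB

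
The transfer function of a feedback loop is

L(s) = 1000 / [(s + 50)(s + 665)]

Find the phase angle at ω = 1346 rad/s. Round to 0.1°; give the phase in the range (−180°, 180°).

-151.6°

At s = jω = j1346:
pole (s+50): 50 + j1346 → |·| = √(50²+1346²) = √1814216 ≈ 1346.9, ∠ = arctan(1346/50) ≈ 87.87°
pole (s+665): 665 + j1346 → |·| = √(665²+1346²) = √2253941 ≈ 1501.3, ∠ = arctan(1346/665) ≈ 63.71°
∠L = 0.00° − 151.58° = -151.58°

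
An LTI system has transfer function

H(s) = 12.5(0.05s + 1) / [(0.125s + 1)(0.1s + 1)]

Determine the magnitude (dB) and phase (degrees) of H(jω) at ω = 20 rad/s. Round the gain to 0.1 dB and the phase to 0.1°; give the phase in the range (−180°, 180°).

At ω = 20 rad/s:
zero (1 + j20·0.05) = 1 + j1 → |·| ≈ 1.4142, ∠ ≈ 45.00°
pole (1 + j20·0.125) = 1 + j2.5 → |·| ≈ 2.6926, ∠ ≈ 68.20°
pole (1 + j20·0.1) = 1 + j2 → |·| ≈ 2.2361, ∠ ≈ 63.43°
|H| = 12.5 · 1.4142 / (2.6926 · 2.2361) ≈ 2.936
Gain = 20 log₁₀(2.936) ≈ 9.36 dB
∠H = (45.00°) − (68.20° + 63.43°) = -86.63°

9.4 dB, -86.6°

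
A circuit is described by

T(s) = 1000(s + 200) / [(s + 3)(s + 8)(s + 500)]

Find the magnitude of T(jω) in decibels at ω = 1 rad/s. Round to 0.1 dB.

At s = jω = j1:
zero (s+200): 200 + j1 → |·| = √(200²+1²) = √40001 ≈ 200, ∠ = arctan(1/200) ≈ 0.29°
pole (s+3): 3 + j1 → |·| = √(3²+1²) = √10 ≈ 3.1623, ∠ = arctan(1/3) ≈ 18.43°
pole (s+8): 8 + j1 → |·| = √(8²+1²) = √65 ≈ 8.0623, ∠ = arctan(1/8) ≈ 7.13°
pole (s+500): 500 + j1 → |·| = √(500²+1²) = √250001 ≈ 500, ∠ = arctan(1/500) ≈ 0.11°
|T| = 1000 · 200 / 12748 ≈ 15.689
Gain = 20 log₁₀(15.689) ≈ 23.91 dB

23.9 dB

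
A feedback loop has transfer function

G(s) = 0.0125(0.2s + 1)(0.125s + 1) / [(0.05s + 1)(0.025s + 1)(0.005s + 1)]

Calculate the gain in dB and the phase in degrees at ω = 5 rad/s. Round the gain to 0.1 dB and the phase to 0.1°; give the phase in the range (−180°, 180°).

-34.0 dB, 54.4°

At ω = 5 rad/s:
zero (1 + j5·0.2) = 1 + j1 → |·| ≈ 1.4142, ∠ ≈ 45.00°
zero (1 + j5·0.125) = 1 + j0.625 → |·| ≈ 1.1792, ∠ ≈ 32.01°
pole (1 + j5·0.05) = 1 + j0.25 → |·| ≈ 1.0308, ∠ ≈ 14.04°
pole (1 + j5·0.025) = 1 + j0.125 → |·| ≈ 1.0078, ∠ ≈ 7.13°
pole (1 + j5·0.005) = 1 + j0.025 → |·| ≈ 1.0003, ∠ ≈ 1.43°
|G| = 0.0125 · 1.4142 · 1.1792 / (1.0308 · 1.0078 · 1.0003) ≈ 0.02006
Gain = 20 log₁₀(0.02006) ≈ -33.95 dB
∠G = (45.00° + 32.01°) − (14.04° + 7.13° + 1.43°) = 54.41°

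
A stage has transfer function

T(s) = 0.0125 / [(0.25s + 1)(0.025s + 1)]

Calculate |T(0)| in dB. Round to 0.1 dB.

-38.1 dB

T(0) = 0.0125 · 1 / 1 = 0.0125
20 log₁₀(0.0125) ≈ -38.06 dB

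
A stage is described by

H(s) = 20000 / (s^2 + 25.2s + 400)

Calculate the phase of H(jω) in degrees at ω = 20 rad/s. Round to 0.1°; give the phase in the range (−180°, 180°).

-90.0°

At s = jω = j20:
quadratic: (j20)² + 25.2·j20 + 400 = 0 + j504 → |·| ≈ 504, ∠ ≈ 90.00°
∠H = 0.00° − 90.00° = -90.00°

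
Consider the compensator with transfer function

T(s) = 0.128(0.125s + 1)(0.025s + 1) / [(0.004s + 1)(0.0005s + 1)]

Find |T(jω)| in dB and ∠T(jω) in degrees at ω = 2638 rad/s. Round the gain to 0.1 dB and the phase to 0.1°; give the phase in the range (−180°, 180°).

44.0 dB, 41.5°

At ω = 2638 rad/s:
zero (1 + j2638·0.125) = 1 + j329.75 → |·| ≈ 329.75, ∠ ≈ 89.83°
zero (1 + j2638·0.025) = 1 + j65.95 → |·| ≈ 65.958, ∠ ≈ 89.13°
pole (1 + j2638·0.004) = 1 + j10.552 → |·| ≈ 10.599, ∠ ≈ 84.59°
pole (1 + j2638·0.0005) = 1 + j1.319 → |·| ≈ 1.6552, ∠ ≈ 52.83°
|T| = 0.128 · 329.75 · 65.958 / (10.599 · 1.6552) ≈ 158.69
Gain = 20 log₁₀(158.69) ≈ 44.01 dB
∠T = (89.83° + 89.13°) − (84.59° + 52.83°) = 41.54°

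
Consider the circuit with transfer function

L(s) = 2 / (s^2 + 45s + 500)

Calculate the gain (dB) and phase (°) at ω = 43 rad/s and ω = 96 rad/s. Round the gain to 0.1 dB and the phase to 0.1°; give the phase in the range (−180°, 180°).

ω = 43: -61.4 dB, -124.9°; ω = 96: -73.7 dB, -153.6°

Substitute s = j43:
Numerator: 2 = 2 + j0
Denominator: (j43)^2 + 45(j43) + 500 = -1349 + j1935
|N| = √(2² + 0²) ≈ 2, ∠N ≈ 0.00°
|D| = √(1349² + 1935²) ≈ 2358.8, ∠D ≈ 124.88°
|L| = 2 / 2358.8 ≈ 0.00084789
Gain = 20 log₁₀(0.00084789) ≈ -61.43 dB
∠L = 0.00° − 124.88° = -124.88°

Substitute s = j96:
Numerator: 2 = 2 + j0
Denominator: (j96)^2 + 45(j96) + 500 = -8716 + j4320
|N| = √(2² + 0²) ≈ 2, ∠N ≈ 0.00°
|D| = √(8716² + 4320²) ≈ 9727.8, ∠D ≈ 153.64°
|L| = 2 / 9727.8 ≈ 0.0002056
Gain = 20 log₁₀(0.0002056) ≈ -73.74 dB
∠L = 0.00° − 153.64° = -153.64°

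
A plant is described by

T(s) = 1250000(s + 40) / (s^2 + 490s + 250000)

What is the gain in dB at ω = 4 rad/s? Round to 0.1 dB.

46.1 dB

At s = jω = j4:
zero (s+40): 40 + j4 → |·| = √(40²+4²) = √1616 ≈ 40.2, ∠ = arctan(4/40) ≈ 5.71°
quadratic: (j4)² + 490·j4 + 250000 = 249984 + j1960 → |·| ≈ 2.4999e+05, ∠ ≈ 0.45°
|T| = 1250000 · 40.2 / 2.4999e+05 ≈ 201.01
Gain = 20 log₁₀(201.01) ≈ 46.06 dB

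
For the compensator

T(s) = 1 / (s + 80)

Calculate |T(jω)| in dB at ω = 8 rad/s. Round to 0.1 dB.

-38.1 dB

At s = jω = j8:
pole (s+80): 80 + j8 → |·| = √(80²+8²) = √6464 ≈ 80.399, ∠ = arctan(8/80) ≈ 5.71°
|T| = 1 / 80.399 ≈ 0.012438
Gain = 20 log₁₀(0.012438) ≈ -38.10 dB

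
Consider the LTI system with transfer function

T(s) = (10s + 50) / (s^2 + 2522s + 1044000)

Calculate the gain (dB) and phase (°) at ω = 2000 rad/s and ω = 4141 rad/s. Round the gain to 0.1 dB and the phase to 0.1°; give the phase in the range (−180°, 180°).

ω = 2000: -49.3 dB, -30.5°; ω = 4141: -53.3 dB, -57.1°

Substitute s = j2000:
Numerator: 10(j2000) + 50 = 50 + j20000
Denominator: (j2000)^2 + 2522(j2000) + 1044000 = -2956000 + j5044000
|N| = √(50² + 20000²) ≈ 20000, ∠N ≈ 89.86°
|D| = √(2956000² + 5044000²) ≈ 5.8464e+06, ∠D ≈ 120.37°
|T| = 20000 / 5.8464e+06 ≈ 0.0034209
Gain = 20 log₁₀(0.0034209) ≈ -49.32 dB
∠T = 89.86° − 120.37° = -30.51°

Substitute s = j4141:
Numerator: 10(j4141) + 50 = 50 + j41410
Denominator: (j4141)^2 + 2522(j4141) + 1044000 = -16103881 + j10443602
|N| = √(50² + 41410²) ≈ 41410, ∠N ≈ 89.93°
|D| = √(16103881² + 10443602²) ≈ 1.9194e+07, ∠D ≈ 147.04°
|T| = 41410 / 1.9194e+07 ≈ 0.0021574
Gain = 20 log₁₀(0.0021574) ≈ -53.32 dB
∠T = 89.93° − 147.04° = -57.11°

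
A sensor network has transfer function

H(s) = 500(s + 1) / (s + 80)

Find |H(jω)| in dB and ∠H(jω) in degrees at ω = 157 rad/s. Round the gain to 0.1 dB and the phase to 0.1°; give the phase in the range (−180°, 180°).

53.0 dB, 26.6°

At s = jω = j157:
zero (s+1): 1 + j157 → |·| = √(1²+157²) = √24650 ≈ 157, ∠ = arctan(157/1) ≈ 89.64°
pole (s+80): 80 + j157 → |·| = √(80²+157²) = √31049 ≈ 176.21, ∠ = arctan(157/80) ≈ 63.00°
|H| = 500 · 157 / 176.21 ≈ 445.49
Gain = 20 log₁₀(445.49) ≈ 52.98 dB
∠H = 89.64° − 63.00° = 26.64°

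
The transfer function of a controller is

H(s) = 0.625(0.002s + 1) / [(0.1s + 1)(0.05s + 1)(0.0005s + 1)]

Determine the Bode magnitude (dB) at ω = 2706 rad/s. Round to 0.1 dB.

At ω = 2706 rad/s:
zero (1 + j2706·0.002) = 1 + j5.412 → |·| ≈ 5.5036, ∠ ≈ 79.53°
pole (1 + j2706·0.1) = 1 + j270.6 → |·| ≈ 270.6, ∠ ≈ 89.79°
pole (1 + j2706·0.05) = 1 + j135.3 → |·| ≈ 135.3, ∠ ≈ 89.58°
pole (1 + j2706·0.0005) = 1 + j1.353 → |·| ≈ 1.6824, ∠ ≈ 53.53°
|H| = 0.625 · 5.5036 / (270.6 · 135.3 · 1.6824) ≈ 5.5843e-05
Gain = 20 log₁₀(5.5843e-05) ≈ -85.06 dB

-85.1 dB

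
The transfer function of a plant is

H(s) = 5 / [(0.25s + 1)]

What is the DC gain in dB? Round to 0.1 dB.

H(0) = 5 · 1 / 1 = 5
20 log₁₀(5) ≈ 13.98 dB

14.0 dB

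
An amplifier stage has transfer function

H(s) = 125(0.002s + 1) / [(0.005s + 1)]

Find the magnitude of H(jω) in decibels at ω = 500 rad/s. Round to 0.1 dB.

36.3 dB

At ω = 500 rad/s:
zero (1 + j500·0.002) = 1 + j1 → |·| ≈ 1.4142, ∠ ≈ 45.00°
pole (1 + j500·0.005) = 1 + j2.5 → |·| ≈ 2.6926, ∠ ≈ 68.20°
|H| = 125 · 1.4142 / (2.6926) ≈ 65.652
Gain = 20 log₁₀(65.652) ≈ 36.34 dB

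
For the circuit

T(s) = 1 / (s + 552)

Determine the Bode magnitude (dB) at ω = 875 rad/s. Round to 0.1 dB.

-60.3 dB

Substitute s = j875:
Numerator: 1 = 1 + j0
Denominator: (j875) + 552 = 552 + j875
|N| = √(1² + 0²) ≈ 1, ∠N ≈ 0.00°
|D| = √(552² + 875²) ≈ 1034.6, ∠D ≈ 57.75°
|T| = 1 / 1034.6 ≈ 0.00096656
Gain = 20 log₁₀(0.00096656) ≈ -60.30 dB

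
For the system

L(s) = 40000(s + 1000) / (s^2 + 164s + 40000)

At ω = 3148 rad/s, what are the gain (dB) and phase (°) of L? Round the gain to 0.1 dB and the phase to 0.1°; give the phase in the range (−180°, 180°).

22.5 dB, -104.6°

At s = jω = j3148:
zero (s+1000): 1000 + j3148 → |·| = √(1000²+3148²) = √10909904 ≈ 3303, ∠ = arctan(3148/1000) ≈ 72.38°
quadratic: (j3148)² + 164·j3148 + 40000 = -9869904 + j516272 → |·| ≈ 9.8834e+06, ∠ ≈ 177.01°
|L| = 40000 · 3303 / 9.8834e+06 ≈ 13.368
Gain = 20 log₁₀(13.368) ≈ 22.52 dB
∠L = 72.38° − 177.01° = -104.63°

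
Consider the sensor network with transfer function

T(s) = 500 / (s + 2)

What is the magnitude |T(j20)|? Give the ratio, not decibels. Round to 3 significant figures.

24.9

At s = jω = j20:
pole (s+2): 2 + j20 → |·| = √(2²+20²) = √404 ≈ 20.1, ∠ = arctan(20/2) ≈ 84.29°
|T| = 500 / 20.1 ≈ 24.876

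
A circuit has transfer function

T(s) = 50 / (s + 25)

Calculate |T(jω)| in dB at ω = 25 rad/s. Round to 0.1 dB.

3.0 dB

At s = jω = j25:
pole (s+25): 25 + j25 → |·| = √(25²+25²) = √1250 ≈ 35.355, ∠ = arctan(25/25) ≈ 45.00°
|T| = 50 / 35.355 ≈ 1.4142
Gain = 20 log₁₀(1.4142) ≈ 3.01 dB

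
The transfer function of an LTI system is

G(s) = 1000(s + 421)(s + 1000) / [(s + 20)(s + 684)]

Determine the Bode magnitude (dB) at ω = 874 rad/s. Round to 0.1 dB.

62.5 dB

At s = jω = j874:
zero (s+421): 421 + j874 → |·| = √(421²+874²) = √941117 ≈ 970.11, ∠ = arctan(874/421) ≈ 64.28°
zero (s+1000): 1000 + j874 → |·| = √(1000²+874²) = √1763876 ≈ 1328.1, ∠ = arctan(874/1000) ≈ 41.15°
pole (s+20): 20 + j874 → |·| = √(20²+874²) = √764276 ≈ 874.23, ∠ = arctan(874/20) ≈ 88.69°
pole (s+684): 684 + j874 → |·| = √(684²+874²) = √1231732 ≈ 1109.8, ∠ = arctan(874/684) ≈ 51.95°
|G| = 1000 · 1.2884e+06 / 9.7022e+05 ≈ 1327.9
Gain = 20 log₁₀(1327.9) ≈ 62.46 dB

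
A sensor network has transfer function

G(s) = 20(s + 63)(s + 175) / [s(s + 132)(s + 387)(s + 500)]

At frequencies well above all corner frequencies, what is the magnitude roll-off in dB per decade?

Each pole contributes −20 dB/decade at high frequency; each zero contributes +20 dB/decade.
Net: 2 zero(s) − 4 pole(s) → -40 dB/decade.

-40 dB/decade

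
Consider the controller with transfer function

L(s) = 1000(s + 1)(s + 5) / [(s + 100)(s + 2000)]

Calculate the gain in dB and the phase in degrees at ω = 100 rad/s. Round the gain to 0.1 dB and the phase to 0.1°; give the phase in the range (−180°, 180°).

At s = jω = j100:
zero (s+1): 1 + j100 → |·| = √(1²+100²) = √10001 ≈ 100, ∠ = arctan(100/1) ≈ 89.43°
zero (s+5): 5 + j100 → |·| = √(5²+100²) = √10025 ≈ 100.12, ∠ = arctan(100/5) ≈ 87.14°
pole (s+100): 100 + j100 → |·| = √(100²+100²) = √20000 ≈ 141.42, ∠ = arctan(100/100) ≈ 45.00°
pole (s+2000): 2000 + j100 → |·| = √(2000²+100²) = √4010000 ≈ 2002.5, ∠ = arctan(100/2000) ≈ 2.86°
|L| = 1000 · 10012 / 2.8319e+05 ≈ 35.354
Gain = 20 log₁₀(35.354) ≈ 30.97 dB
∠L = 176.57° − 47.86° = 128.71°

31.0 dB, 128.7°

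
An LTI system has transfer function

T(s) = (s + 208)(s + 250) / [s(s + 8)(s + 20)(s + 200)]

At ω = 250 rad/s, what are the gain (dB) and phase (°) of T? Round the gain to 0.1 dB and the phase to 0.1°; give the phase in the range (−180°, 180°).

At s = jω = j250:
zero (s+208): 208 + j250 → |·| = √(208²+250²) = √105764 ≈ 325.21, ∠ = arctan(250/208) ≈ 50.24°
zero (s+250): 250 + j250 → |·| = √(250²+250²) = √125000 ≈ 353.55, ∠ = arctan(250/250) ≈ 45.00°
pole (s+8): 8 + j250 → |·| = √(8²+250²) = √62564 ≈ 250.13, ∠ = arctan(250/8) ≈ 88.17°
pole (s+20): 20 + j250 → |·| = √(20²+250²) = √62900 ≈ 250.8, ∠ = arctan(250/20) ≈ 85.43°
pole (s+200): 200 + j250 → |·| = √(200²+250²) = √102500 ≈ 320.16, ∠ = arctan(250/200) ≈ 51.34°
pole at origin: |s| = 250, ∠ = 90.00° (in denominator)
|T| = 1 · 1.1498e+05 / 5.0211e+09 ≈ 2.2899e-05
Gain = 20 log₁₀(2.2899e-05) ≈ -92.80 dB
∠T = 95.24° − 314.94° = -219.70° ≡ 140.30° (principal value)

-92.8 dB, 140.3°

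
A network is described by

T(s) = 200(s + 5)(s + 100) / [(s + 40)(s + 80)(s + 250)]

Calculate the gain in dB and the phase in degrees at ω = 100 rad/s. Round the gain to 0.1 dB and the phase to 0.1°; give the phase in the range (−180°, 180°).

-2.4 dB, -9.2°

At s = jω = j100:
zero (s+5): 5 + j100 → |·| = √(5²+100²) = √10025 ≈ 100.12, ∠ = arctan(100/5) ≈ 87.14°
zero (s+100): 100 + j100 → |·| = √(100²+100²) = √20000 ≈ 141.42, ∠ = arctan(100/100) ≈ 45.00°
pole (s+40): 40 + j100 → |·| = √(40²+100²) = √11600 ≈ 107.7, ∠ = arctan(100/40) ≈ 68.20°
pole (s+80): 80 + j100 → |·| = √(80²+100²) = √16400 ≈ 128.06, ∠ = arctan(100/80) ≈ 51.34°
pole (s+250): 250 + j100 → |·| = √(250²+100²) = √72500 ≈ 269.26, ∠ = arctan(100/250) ≈ 21.80°
|T| = 200 · 14159 / 3.7137e+06 ≈ 0.76253
Gain = 20 log₁₀(0.76253) ≈ -2.35 dB
∠T = 132.14° − 141.34° = -9.20°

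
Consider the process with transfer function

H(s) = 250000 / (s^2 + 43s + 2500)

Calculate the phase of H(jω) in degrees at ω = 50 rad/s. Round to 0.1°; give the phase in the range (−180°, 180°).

At s = jω = j50:
quadratic: (j50)² + 43·j50 + 2500 = 0 + j2150 → |·| ≈ 2150, ∠ ≈ 90.00°
∠H = 0.00° − 90.00° = -90.00°

-90.0°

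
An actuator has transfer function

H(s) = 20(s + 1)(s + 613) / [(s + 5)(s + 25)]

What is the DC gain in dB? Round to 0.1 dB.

39.8 dB

H(0) = 20·1·613 / (5·25) = 98.08
20 log₁₀(98.08) ≈ 39.83 dB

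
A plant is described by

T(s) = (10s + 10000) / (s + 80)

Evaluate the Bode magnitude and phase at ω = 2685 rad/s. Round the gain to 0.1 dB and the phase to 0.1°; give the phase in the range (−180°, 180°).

Substitute s = j2685:
Numerator: 10(j2685) + 10000 = 10000 + j26850
Denominator: (j2685) + 80 = 80 + j2685
|N| = √(10000² + 26850²) ≈ 28652, ∠N ≈ 69.57°
|D| = √(80² + 2685²) ≈ 2686.2, ∠D ≈ 88.29°
|T| = 28652 / 2686.2 ≈ 10.666
Gain = 20 log₁₀(10.666) ≈ 20.56 dB
∠T = 69.57° − 88.29° = -18.72°

20.6 dB, -18.7°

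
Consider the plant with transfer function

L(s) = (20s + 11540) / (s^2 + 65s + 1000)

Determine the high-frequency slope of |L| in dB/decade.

-20 dB/decade

Each pole contributes −20 dB/decade at high frequency; each zero contributes +20 dB/decade.
Net: 1 zero(s) − 2 pole(s) → -20 dB/decade.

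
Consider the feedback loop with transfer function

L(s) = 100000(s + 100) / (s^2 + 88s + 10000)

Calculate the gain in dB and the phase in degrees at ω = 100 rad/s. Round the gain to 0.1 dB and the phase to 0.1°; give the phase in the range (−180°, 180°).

64.1 dB, -45.0°

At s = jω = j100:
zero (s+100): 100 + j100 → |·| = √(100²+100²) = √20000 ≈ 141.42, ∠ = arctan(100/100) ≈ 45.00°
quadratic: (j100)² + 88·j100 + 10000 = 0 + j8800 → |·| ≈ 8800, ∠ ≈ 90.00°
|L| = 100000 · 141.42 / 8800 ≈ 1607
Gain = 20 log₁₀(1607) ≈ 64.12 dB
∠L = 45.00° − 90.00° = -45.00°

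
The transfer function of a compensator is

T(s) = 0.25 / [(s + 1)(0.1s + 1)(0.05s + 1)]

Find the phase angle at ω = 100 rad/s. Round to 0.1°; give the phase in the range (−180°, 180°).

At ω = 100 rad/s:
pole (1 + j100·1) = 1 + j100 → |·| ≈ 100, ∠ ≈ 89.43°
pole (1 + j100·0.1) = 1 + j10 → |·| ≈ 10.05, ∠ ≈ 84.29°
pole (1 + j100·0.05) = 1 + j5 → |·| ≈ 5.099, ∠ ≈ 78.69°
∠T = (0°) − (89.43° + 84.29° + 78.69°) = -252.41° ≡ 107.59° (principal value)

107.6°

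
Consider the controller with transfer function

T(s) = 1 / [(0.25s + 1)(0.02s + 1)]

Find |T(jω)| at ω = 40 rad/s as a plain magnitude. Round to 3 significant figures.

0.0777

At ω = 40 rad/s:
pole (1 + j40·0.25) = 1 + j10 → |·| ≈ 10.05, ∠ ≈ 84.29°
pole (1 + j40·0.02) = 1 + j0.8 → |·| ≈ 1.2806, ∠ ≈ 38.66°
|T| = 1 · 1 / (10.05 · 1.2806) ≈ 0.0777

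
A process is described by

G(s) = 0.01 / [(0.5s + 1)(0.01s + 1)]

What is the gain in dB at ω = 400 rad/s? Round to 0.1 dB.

-98.3 dB

At ω = 400 rad/s:
pole (1 + j400·0.5) = 1 + j200 → |·| ≈ 200, ∠ ≈ 89.71°
pole (1 + j400·0.01) = 1 + j4 → |·| ≈ 4.1231, ∠ ≈ 75.96°
|G| = 0.01 · 1 / (200 · 4.1231) ≈ 1.2127e-05
Gain = 20 log₁₀(1.2127e-05) ≈ -98.32 dB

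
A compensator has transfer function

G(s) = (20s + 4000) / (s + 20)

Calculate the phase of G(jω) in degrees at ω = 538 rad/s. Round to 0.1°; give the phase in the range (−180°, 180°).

Substitute s = j538:
Numerator: 20(j538) + 4000 = 4000 + j10760
Denominator: (j538) + 20 = 20 + j538
|N| = √(4000² + 10760²) ≈ 11479, ∠N ≈ 69.61°
|D| = √(20² + 538²) ≈ 538.37, ∠D ≈ 87.87°
∠G = 69.61° − 87.87° = -18.26°

-18.3°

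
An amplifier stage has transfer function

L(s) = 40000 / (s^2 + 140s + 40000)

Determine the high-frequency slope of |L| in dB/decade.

-40 dB/decade

Each pole contributes −20 dB/decade at high frequency; each zero contributes +20 dB/decade.
Net: 0 zero(s) − 2 pole(s) → -40 dB/decade.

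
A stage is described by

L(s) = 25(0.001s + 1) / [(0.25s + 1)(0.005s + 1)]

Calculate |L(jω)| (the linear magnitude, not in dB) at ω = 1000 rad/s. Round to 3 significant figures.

0.0277

At ω = 1000 rad/s:
zero (1 + j1000·0.001) = 1 + j1 → |·| ≈ 1.4142, ∠ ≈ 45.00°
pole (1 + j1000·0.25) = 1 + j250 → |·| ≈ 250, ∠ ≈ 89.77°
pole (1 + j1000·0.005) = 1 + j5 → |·| ≈ 5.099, ∠ ≈ 78.69°
|L| = 25 · 1.4142 / (250 · 5.099) ≈ 0.027735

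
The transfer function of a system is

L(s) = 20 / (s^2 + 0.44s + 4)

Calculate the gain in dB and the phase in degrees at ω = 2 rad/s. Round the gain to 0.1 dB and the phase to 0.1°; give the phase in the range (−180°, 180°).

At s = jω = j2:
quadratic: (j2)² + 0.44·j2 + 4 = 0 + j0.88 → |·| ≈ 0.88, ∠ ≈ 90.00°
|L| = 20 / 0.88 ≈ 22.727
Gain = 20 log₁₀(22.727) ≈ 27.13 dB
∠L = 0.00° − 90.00° = -90.00°

27.1 dB, -90.0°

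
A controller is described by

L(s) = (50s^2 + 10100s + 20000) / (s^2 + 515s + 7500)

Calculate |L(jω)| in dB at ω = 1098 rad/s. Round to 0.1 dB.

33.3 dB

Substitute s = j1098:
Numerator: 50(j1098)^2 + 10100(j1098) + 20000 = -60260200 + j11089800
Denominator: (j1098)^2 + 515(j1098) + 7500 = -1198104 + j565470
|N| = √(60260200² + 11089800²) ≈ 6.1272e+07, ∠N ≈ 169.57°
|D| = √(1198104² + 565470²) ≈ 1.3248e+06, ∠D ≈ 154.73°
|L| = 6.1272e+07 / 1.3248e+06 ≈ 46.25
Gain = 20 log₁₀(46.25) ≈ 33.30 dB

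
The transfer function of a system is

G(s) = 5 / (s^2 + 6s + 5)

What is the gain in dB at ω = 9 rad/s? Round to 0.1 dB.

Substitute s = j9:
Numerator: 5 = 5 + j0
Denominator: (j9)^2 + 6(j9) + 5 = -76 + j54
|N| = √(5² + 0²) ≈ 5, ∠N ≈ 0.00°
|D| = √(76² + 54²) ≈ 93.231, ∠D ≈ 144.61°
|G| = 5 / 93.231 ≈ 0.05363
Gain = 20 log₁₀(0.05363) ≈ -25.41 dB

-25.4 dB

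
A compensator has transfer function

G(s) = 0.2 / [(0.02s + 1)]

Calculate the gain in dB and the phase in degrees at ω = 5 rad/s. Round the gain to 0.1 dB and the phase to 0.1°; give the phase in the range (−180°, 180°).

-14.0 dB, -5.7°

At ω = 5 rad/s:
pole (1 + j5·0.02) = 1 + j0.1 → |·| ≈ 1.005, ∠ ≈ 5.71°
|G| = 0.2 · 1 / (1.005) ≈ 0.199
Gain = 20 log₁₀(0.199) ≈ -14.02 dB
∠G = (0°) − (5.71°) = -5.71°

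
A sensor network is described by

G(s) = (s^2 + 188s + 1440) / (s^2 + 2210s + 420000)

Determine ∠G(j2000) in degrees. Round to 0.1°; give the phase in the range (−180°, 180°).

45.6°

Substitute s = j2000:
Numerator: (j2000)^2 + 188(j2000) + 1440 = -3998560 + j376000
Denominator: (j2000)^2 + 2210(j2000) + 420000 = -3580000 + j4420000
|N| = √(3998560² + 376000²) ≈ 4.0162e+06, ∠N ≈ 174.63°
|D| = √(3580000² + 4420000²) ≈ 5.688e+06, ∠D ≈ 129.01°
∠G = 174.63° − 129.01° = 45.62°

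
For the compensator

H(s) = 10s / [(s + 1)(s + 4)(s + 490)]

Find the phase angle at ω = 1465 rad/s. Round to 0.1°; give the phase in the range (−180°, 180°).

At s = jω = j1465:
zero at origin: s = j1465 → |·| = 1465, ∠ = 90.00°
pole (s+1): 1 + j1465 → |·| = √(1²+1465²) = √2146226 ≈ 1465, ∠ = arctan(1465/1) ≈ 89.96°
pole (s+4): 4 + j1465 → |·| = √(4²+1465²) = √2146241 ≈ 1465, ∠ = arctan(1465/4) ≈ 89.84°
pole (s+490): 490 + j1465 → |·| = √(490²+1465²) = √2386325 ≈ 1544.8, ∠ = arctan(1465/490) ≈ 71.51°
∠H = 90.00° − 251.31° = -161.31°

-161.3°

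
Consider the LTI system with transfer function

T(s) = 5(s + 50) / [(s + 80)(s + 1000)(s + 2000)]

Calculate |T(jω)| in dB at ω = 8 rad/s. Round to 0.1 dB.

At s = jω = j8:
zero (s+50): 50 + j8 → |·| = √(50²+8²) = √2564 ≈ 50.636, ∠ = arctan(8/50) ≈ 9.09°
pole (s+80): 80 + j8 → |·| = √(80²+8²) = √6464 ≈ 80.399, ∠ = arctan(8/80) ≈ 5.71°
pole (s+1000): 1000 + j8 → |·| = √(1000²+8²) = √1000064 ≈ 1000, ∠ = arctan(8/1000) ≈ 0.46°
pole (s+2000): 2000 + j8 → |·| = √(2000²+8²) = √4000064 ≈ 2000, ∠ = arctan(8/2000) ≈ 0.23°
|T| = 5 · 50.636 / 1.608e+08 ≈ 1.5745e-06
Gain = 20 log₁₀(1.5745e-06) ≈ -116.06 dB

-116.1 dB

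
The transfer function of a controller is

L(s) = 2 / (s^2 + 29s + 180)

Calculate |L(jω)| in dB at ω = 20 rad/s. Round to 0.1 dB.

-49.8 dB

Substitute s = j20:
Numerator: 2 = 2 + j0
Denominator: (j20)^2 + 29(j20) + 180 = -220 + j580
|N| = √(2² + 0²) ≈ 2, ∠N ≈ 0.00°
|D| = √(220² + 580²) ≈ 620.32, ∠D ≈ 110.77°
|L| = 2 / 620.32 ≈ 0.0032241
Gain = 20 log₁₀(0.0032241) ≈ -49.83 dB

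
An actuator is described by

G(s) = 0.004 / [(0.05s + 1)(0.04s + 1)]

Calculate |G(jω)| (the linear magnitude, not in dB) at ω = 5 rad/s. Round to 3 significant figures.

0.00381

At ω = 5 rad/s:
pole (1 + j5·0.05) = 1 + j0.25 → |·| ≈ 1.0308, ∠ ≈ 14.04°
pole (1 + j5·0.04) = 1 + j0.2 → |·| ≈ 1.0198, ∠ ≈ 11.31°
|G| = 0.004 · 1 / (1.0308 · 1.0198) ≈ 0.0038051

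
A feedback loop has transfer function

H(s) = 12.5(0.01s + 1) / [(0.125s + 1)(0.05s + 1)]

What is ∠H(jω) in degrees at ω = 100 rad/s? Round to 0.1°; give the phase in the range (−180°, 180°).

-119.1°

At ω = 100 rad/s:
zero (1 + j100·0.01) = 1 + j1 → |·| ≈ 1.4142, ∠ ≈ 45.00°
pole (1 + j100·0.125) = 1 + j12.5 → |·| ≈ 12.54, ∠ ≈ 85.43°
pole (1 + j100·0.05) = 1 + j5 → |·| ≈ 5.099, ∠ ≈ 78.69°
∠H = (45.00°) − (85.43° + 78.69°) = -119.12°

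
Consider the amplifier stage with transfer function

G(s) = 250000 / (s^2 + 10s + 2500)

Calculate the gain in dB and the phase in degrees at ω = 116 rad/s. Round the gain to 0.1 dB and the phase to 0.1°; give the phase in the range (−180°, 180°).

27.1 dB, -174.0°

At s = jω = j116:
quadratic: (j116)² + 10·j116 + 2500 = -10956 + j1160 → |·| ≈ 11017, ∠ ≈ 173.96°
|G| = 250000 / 11017 ≈ 22.692
Gain = 20 log₁₀(22.692) ≈ 27.12 dB
∠G = 0.00° − 173.96° = -173.96°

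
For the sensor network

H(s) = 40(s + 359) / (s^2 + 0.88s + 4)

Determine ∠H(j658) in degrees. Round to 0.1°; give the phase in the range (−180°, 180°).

-118.5°

At s = jω = j658:
zero (s+359): 359 + j658 → |·| = √(359²+658²) = √561845 ≈ 749.56, ∠ = arctan(658/359) ≈ 61.38°
quadratic: (j658)² + 0.88·j658 + 4 = -432960 + j579.04 → |·| ≈ 4.3296e+05, ∠ ≈ 179.92°
∠H = 61.38° − 179.92° = -118.54°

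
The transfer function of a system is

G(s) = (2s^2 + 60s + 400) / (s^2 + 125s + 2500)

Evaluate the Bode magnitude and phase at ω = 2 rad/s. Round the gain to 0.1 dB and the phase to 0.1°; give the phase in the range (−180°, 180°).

Substitute s = j2:
Numerator: 2(j2)^2 + 60(j2) + 400 = 392 + j120
Denominator: (j2)^2 + 125(j2) + 2500 = 2496 + j250
|N| = √(392² + 120²) ≈ 409.96, ∠N ≈ 17.02°
|D| = √(2496² + 250²) ≈ 2508.5, ∠D ≈ 5.72°
|G| = 409.96 / 2508.5 ≈ 0.16343
Gain = 20 log₁₀(0.16343) ≈ -15.73 dB
∠G = 17.02° − 5.72° = 11.30°

-15.7 dB, 11.3°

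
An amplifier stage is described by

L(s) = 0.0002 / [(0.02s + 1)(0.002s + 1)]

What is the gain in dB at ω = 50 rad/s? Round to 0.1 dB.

-77.0 dB

At ω = 50 rad/s:
pole (1 + j50·0.02) = 1 + j1 → |·| ≈ 1.4142, ∠ ≈ 45.00°
pole (1 + j50·0.002) = 1 + j0.1 → |·| ≈ 1.005, ∠ ≈ 5.71°
|L| = 0.0002 · 1 / (1.4142 · 1.005) ≈ 0.00014072
Gain = 20 log₁₀(0.00014072) ≈ -77.03 dB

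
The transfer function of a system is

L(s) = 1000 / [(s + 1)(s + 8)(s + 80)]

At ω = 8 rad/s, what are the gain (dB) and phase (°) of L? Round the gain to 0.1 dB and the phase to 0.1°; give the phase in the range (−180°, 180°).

At s = jω = j8:
pole (s+1): 1 + j8 → |·| = √(1²+8²) = √65 ≈ 8.0623, ∠ = arctan(8/1) ≈ 82.87°
pole (s+8): 8 + j8 → |·| = √(8²+8²) = √128 ≈ 11.314, ∠ = arctan(8/8) ≈ 45.00°
pole (s+80): 80 + j8 → |·| = √(80²+8²) = √6464 ≈ 80.399, ∠ = arctan(8/80) ≈ 5.71°
|L| = 1000 / 7333.7 ≈ 0.13636
Gain = 20 log₁₀(0.13636) ≈ -17.31 dB
∠L = 0.00° − 133.58° = -133.58°

-17.3 dB, -133.6°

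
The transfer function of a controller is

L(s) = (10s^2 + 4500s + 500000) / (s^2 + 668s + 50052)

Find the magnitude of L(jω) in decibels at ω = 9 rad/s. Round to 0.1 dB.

20.0 dB

Substitute s = j9:
Numerator: 10(j9)^2 + 4500(j9) + 500000 = 499190 + j40500
Denominator: (j9)^2 + 668(j9) + 50052 = 49971 + j6012
|N| = √(499190² + 40500²) ≈ 5.0083e+05, ∠N ≈ 4.64°
|D| = √(49971² + 6012²) ≈ 50331, ∠D ≈ 6.86°
|L| = 5.0083e+05 / 50331 ≈ 9.9507
Gain = 20 log₁₀(9.9507) ≈ 19.96 dB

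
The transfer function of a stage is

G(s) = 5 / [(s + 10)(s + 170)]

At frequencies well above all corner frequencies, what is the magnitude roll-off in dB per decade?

Each pole contributes −20 dB/decade at high frequency; each zero contributes +20 dB/decade.
Net: 0 zero(s) − 2 pole(s) → -40 dB/decade.

-40 dB/decade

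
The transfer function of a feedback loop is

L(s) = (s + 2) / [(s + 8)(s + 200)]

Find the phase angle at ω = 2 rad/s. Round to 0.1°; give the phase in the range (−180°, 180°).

At s = jω = j2:
zero (s+2): 2 + j2 → |·| = √(2²+2²) = √8 ≈ 2.8284, ∠ = arctan(2/2) ≈ 45.00°
pole (s+8): 8 + j2 → |·| = √(8²+2²) = √68 ≈ 8.2462, ∠ = arctan(2/8) ≈ 14.04°
pole (s+200): 200 + j2 → |·| = √(200²+2²) = √40004 ≈ 200.01, ∠ = arctan(2/200) ≈ 0.57°
∠L = 45.00° − 14.61° = 30.39°

30.4°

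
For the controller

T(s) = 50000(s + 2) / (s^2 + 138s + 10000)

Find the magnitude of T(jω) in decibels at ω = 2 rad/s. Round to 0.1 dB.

At s = jω = j2:
zero (s+2): 2 + j2 → |·| = √(2²+2²) = √8 ≈ 2.8284, ∠ = arctan(2/2) ≈ 45.00°
quadratic: (j2)² + 138·j2 + 10000 = 9996 + j276 → |·| ≈ 9999.8, ∠ ≈ 1.58°
|T| = 50000 · 2.8284 / 9999.8 ≈ 14.142
Gain = 20 log₁₀(14.142) ≈ 23.01 dB

23.0 dB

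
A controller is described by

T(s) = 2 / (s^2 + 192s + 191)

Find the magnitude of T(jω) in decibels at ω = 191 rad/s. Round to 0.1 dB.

Substitute s = j191:
Numerator: 2 = 2 + j0
Denominator: (j191)^2 + 192(j191) + 191 = -36290 + j36672
|N| = √(2² + 0²) ≈ 2, ∠N ≈ 0.00°
|D| = √(36290² + 36672²) ≈ 51593, ∠D ≈ 134.70°
|T| = 2 / 51593 ≈ 3.8765e-05
Gain = 20 log₁₀(3.8765e-05) ≈ -88.23 dB

-88.2 dB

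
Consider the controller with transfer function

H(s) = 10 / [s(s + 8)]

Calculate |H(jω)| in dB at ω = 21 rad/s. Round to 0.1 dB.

At s = jω = j21:
pole (s+8): 8 + j21 → |·| = √(8²+21²) = √505 ≈ 22.472, ∠ = arctan(21/8) ≈ 69.15°
pole at origin: |s| = 21, ∠ = 90.00° (in denominator)
|H| = 10 / 471.91 ≈ 0.02119
Gain = 20 log₁₀(0.02119) ≈ -33.48 dB

-33.5 dB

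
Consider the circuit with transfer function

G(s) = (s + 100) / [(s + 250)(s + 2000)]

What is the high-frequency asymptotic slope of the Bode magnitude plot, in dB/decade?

Each pole contributes −20 dB/decade at high frequency; each zero contributes +20 dB/decade.
Net: 1 zero(s) − 2 pole(s) → -20 dB/decade.

-20 dB/decade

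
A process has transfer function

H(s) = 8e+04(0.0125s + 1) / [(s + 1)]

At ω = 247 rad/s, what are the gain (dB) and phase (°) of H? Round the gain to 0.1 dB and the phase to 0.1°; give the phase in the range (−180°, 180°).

60.4 dB, -17.7°

At ω = 247 rad/s:
zero (1 + j247·0.0125) = 1 + j3.0875 → |·| ≈ 3.2454, ∠ ≈ 72.05°
pole (1 + j247·1) = 1 + j247 → |·| ≈ 247, ∠ ≈ 89.77°
|H| = 8e+04 · 3.2454 / (247) ≈ 1051.1
Gain = 20 log₁₀(1051.1) ≈ 60.43 dB
∠H = (72.05°) − (89.77°) = -17.72°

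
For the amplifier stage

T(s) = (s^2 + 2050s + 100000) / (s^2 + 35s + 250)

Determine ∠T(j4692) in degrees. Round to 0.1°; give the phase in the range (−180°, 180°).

Substitute s = j4692:
Numerator: (j4692)^2 + 2050(j4692) + 100000 = -21914864 + j9618600
Denominator: (j4692)^2 + 35(j4692) + 250 = -22014614 + j164220
|N| = √(21914864² + 9618600²) ≈ 2.3933e+07, ∠N ≈ 156.30°
|D| = √(22014614² + 164220²) ≈ 2.2015e+07, ∠D ≈ 179.57°
∠T = 156.30° − 179.57° = -23.27°

-23.3°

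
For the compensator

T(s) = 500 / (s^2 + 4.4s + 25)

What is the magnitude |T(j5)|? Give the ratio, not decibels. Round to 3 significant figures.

At s = jω = j5:
quadratic: (j5)² + 4.4·j5 + 25 = 0 + j22 → |·| ≈ 22, ∠ ≈ 90.00°
|T| = 500 / 22 ≈ 22.727

22.7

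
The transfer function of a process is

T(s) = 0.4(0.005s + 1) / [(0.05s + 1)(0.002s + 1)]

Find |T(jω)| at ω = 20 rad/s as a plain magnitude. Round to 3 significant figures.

0.284

At ω = 20 rad/s:
zero (1 + j20·0.005) = 1 + j0.1 → |·| ≈ 1.005, ∠ ≈ 5.71°
pole (1 + j20·0.05) = 1 + j1 → |·| ≈ 1.4142, ∠ ≈ 45.00°
pole (1 + j20·0.002) = 1 + j0.04 → |·| ≈ 1.0008, ∠ ≈ 2.29°
|T| = 0.4 · 1.005 / (1.4142 · 1.0008) ≈ 0.28403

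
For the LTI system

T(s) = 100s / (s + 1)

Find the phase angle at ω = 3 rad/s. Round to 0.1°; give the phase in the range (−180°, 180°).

At s = jω = j3:
zero at origin: s = j3 → |·| = 3, ∠ = 90.00°
pole (s+1): 1 + j3 → |·| = √(1²+3²) = √10 ≈ 3.1623, ∠ = arctan(3/1) ≈ 71.57°
∠T = 90.00° − 71.57° = 18.43°

18.4°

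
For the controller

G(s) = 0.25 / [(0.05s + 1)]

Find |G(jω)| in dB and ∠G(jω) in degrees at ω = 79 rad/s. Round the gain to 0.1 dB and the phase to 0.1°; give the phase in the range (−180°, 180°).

-24.2 dB, -75.8°

At ω = 79 rad/s:
pole (1 + j79·0.05) = 1 + j3.95 → |·| ≈ 4.0746, ∠ ≈ 75.79°
|G| = 0.25 · 1 / (4.0746) ≈ 0.061356
Gain = 20 log₁₀(0.061356) ≈ -24.24 dB
∠G = (0°) − (75.79°) = -75.79°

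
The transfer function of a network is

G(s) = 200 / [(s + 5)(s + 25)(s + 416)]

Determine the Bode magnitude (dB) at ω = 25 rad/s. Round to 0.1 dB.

At s = jω = j25:
pole (s+5): 5 + j25 → |·| = √(5²+25²) = √650 ≈ 25.495, ∠ = arctan(25/5) ≈ 78.69°
pole (s+25): 25 + j25 → |·| = √(25²+25²) = √1250 ≈ 35.355, ∠ = arctan(25/25) ≈ 45.00°
pole (s+416): 416 + j25 → |·| = √(416²+25²) = √173681 ≈ 416.75, ∠ = arctan(25/416) ≈ 3.44°
|G| = 200 / 3.7565e+05 ≈ 0.00053241
Gain = 20 log₁₀(0.00053241) ≈ -65.48 dB

-65.5 dB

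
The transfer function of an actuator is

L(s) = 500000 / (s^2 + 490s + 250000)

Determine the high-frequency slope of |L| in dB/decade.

Each pole contributes −20 dB/decade at high frequency; each zero contributes +20 dB/decade.
Net: 0 zero(s) − 2 pole(s) → -40 dB/decade.

-40 dB/decade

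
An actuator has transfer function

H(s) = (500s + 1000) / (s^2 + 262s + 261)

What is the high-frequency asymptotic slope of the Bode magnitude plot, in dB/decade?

Each pole contributes −20 dB/decade at high frequency; each zero contributes +20 dB/decade.
Net: 1 zero(s) − 2 pole(s) → -20 dB/decade.

-20 dB/decade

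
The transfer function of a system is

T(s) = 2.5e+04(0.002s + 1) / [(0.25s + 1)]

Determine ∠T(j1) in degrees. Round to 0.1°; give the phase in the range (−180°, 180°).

At ω = 1 rad/s:
zero (1 + j1·0.002) = 1 + j0.002 → |·| ≈ 1, ∠ ≈ 0.11°
pole (1 + j1·0.25) = 1 + j0.25 → |·| ≈ 1.0308, ∠ ≈ 14.04°
∠T = (0.11°) − (14.04°) = -13.93°

-13.9°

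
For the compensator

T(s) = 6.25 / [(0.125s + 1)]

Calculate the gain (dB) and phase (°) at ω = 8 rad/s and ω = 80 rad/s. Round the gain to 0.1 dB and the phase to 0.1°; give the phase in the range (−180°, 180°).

ω = 8: 12.9 dB, -45.0°; ω = 80: -4.1 dB, -84.3°

At ω = 8 rad/s:
pole (1 + j8·0.125) = 1 + j1 → |·| ≈ 1.4142, ∠ ≈ 45.00°
|T| = 6.25 · 1 / (1.4142) ≈ 4.4195
Gain = 20 log₁₀(4.4195) ≈ 12.91 dB
∠T = (0°) − (45.00°) = -45.00°

At ω = 80 rad/s:
pole (1 + j80·0.125) = 1 + j10 → |·| ≈ 10.05, ∠ ≈ 84.29°
|T| = 6.25 · 1 / (10.05) ≈ 0.62189
Gain = 20 log₁₀(0.62189) ≈ -4.13 dB
∠T = (0°) − (84.29°) = -84.29°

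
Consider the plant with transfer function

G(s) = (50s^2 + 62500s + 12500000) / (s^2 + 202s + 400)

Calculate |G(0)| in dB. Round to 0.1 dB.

G(0) = 12500000 / 400 = 31250
20 log₁₀(31250) ≈ 89.90 dB

89.9 dB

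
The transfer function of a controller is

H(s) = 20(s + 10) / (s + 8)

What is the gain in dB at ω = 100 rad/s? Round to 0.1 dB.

26.0 dB

At s = jω = j100:
zero (s+10): 10 + j100 → |·| = √(10²+100²) = √10100 ≈ 100.5, ∠ = arctan(100/10) ≈ 84.29°
pole (s+8): 8 + j100 → |·| = √(8²+100²) = √10064 ≈ 100.32, ∠ = arctan(100/8) ≈ 85.43°
|H| = 20 · 100.5 / 100.32 ≈ 20.036
Gain = 20 log₁₀(20.036) ≈ 26.04 dB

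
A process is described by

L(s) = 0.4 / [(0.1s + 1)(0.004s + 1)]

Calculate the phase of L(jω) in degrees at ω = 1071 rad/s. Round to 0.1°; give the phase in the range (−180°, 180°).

At ω = 1071 rad/s:
pole (1 + j1071·0.1) = 1 + j107.1 → |·| ≈ 107.1, ∠ ≈ 89.47°
pole (1 + j1071·0.004) = 1 + j4.284 → |·| ≈ 4.3992, ∠ ≈ 76.86°
∠L = (0°) − (89.47° + 76.86°) = -166.33°

-166.3°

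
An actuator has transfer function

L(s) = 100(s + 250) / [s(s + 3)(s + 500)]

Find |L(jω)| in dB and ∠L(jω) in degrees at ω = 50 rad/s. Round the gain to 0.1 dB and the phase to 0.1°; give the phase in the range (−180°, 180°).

-33.9 dB, -171.0°

At s = jω = j50:
zero (s+250): 250 + j50 → |·| = √(250²+50²) = √65000 ≈ 254.95, ∠ = arctan(50/250) ≈ 11.31°
pole (s+3): 3 + j50 → |·| = √(3²+50²) = √2509 ≈ 50.09, ∠ = arctan(50/3) ≈ 86.57°
pole (s+500): 500 + j50 → |·| = √(500²+50²) = √252500 ≈ 502.49, ∠ = arctan(50/500) ≈ 5.71°
pole at origin: |s| = 50, ∠ = 90.00° (in denominator)
|L| = 100 · 254.95 / 1.2585e+06 ≈ 0.020258
Gain = 20 log₁₀(0.020258) ≈ -33.87 dB
∠L = 11.31° − 182.28° = -170.97°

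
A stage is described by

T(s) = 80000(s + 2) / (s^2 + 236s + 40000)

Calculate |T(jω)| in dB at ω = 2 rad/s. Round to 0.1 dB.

15.1 dB

At s = jω = j2:
zero (s+2): 2 + j2 → |·| = √(2²+2²) = √8 ≈ 2.8284, ∠ = arctan(2/2) ≈ 45.00°
quadratic: (j2)² + 236·j2 + 40000 = 39996 + j472 → |·| ≈ 39999, ∠ ≈ 0.68°
|T| = 80000 · 2.8284 / 39999 ≈ 5.6569
Gain = 20 log₁₀(5.6569) ≈ 15.05 dB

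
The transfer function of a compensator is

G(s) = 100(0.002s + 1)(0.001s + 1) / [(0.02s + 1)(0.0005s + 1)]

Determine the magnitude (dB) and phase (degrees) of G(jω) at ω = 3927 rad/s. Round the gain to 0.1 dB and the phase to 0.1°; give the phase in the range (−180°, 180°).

At ω = 3927 rad/s:
zero (1 + j3927·0.002) = 1 + j7.854 → |·| ≈ 7.9174, ∠ ≈ 82.74°
zero (1 + j3927·0.001) = 1 + j3.927 → |·| ≈ 4.0523, ∠ ≈ 75.71°
pole (1 + j3927·0.02) = 1 + j78.54 → |·| ≈ 78.546, ∠ ≈ 89.27°
pole (1 + j3927·0.0005) = 1 + j1.9635 → |·| ≈ 2.2035, ∠ ≈ 63.01°
|G| = 100 · 7.9174 · 4.0523 / (78.546 · 2.2035) ≈ 18.537
Gain = 20 log₁₀(18.537) ≈ 25.36 dB
∠G = (82.74° + 75.71°) − (89.27° + 63.01°) = 6.17°

25.4 dB, 6.2°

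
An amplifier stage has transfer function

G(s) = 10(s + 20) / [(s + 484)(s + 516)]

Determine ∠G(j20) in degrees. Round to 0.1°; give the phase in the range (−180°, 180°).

40.4°

At s = jω = j20:
zero (s+20): 20 + j20 → |·| = √(20²+20²) = √800 ≈ 28.284, ∠ = arctan(20/20) ≈ 45.00°
pole (s+484): 484 + j20 → |·| = √(484²+20²) = √234656 ≈ 484.41, ∠ = arctan(20/484) ≈ 2.37°
pole (s+516): 516 + j20 → |·| = √(516²+20²) = √266656 ≈ 516.39, ∠ = arctan(20/516) ≈ 2.22°
∠G = 45.00° − 4.59° = 40.41°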